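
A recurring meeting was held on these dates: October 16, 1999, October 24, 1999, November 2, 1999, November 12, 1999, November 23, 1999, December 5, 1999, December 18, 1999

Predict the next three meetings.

January 1, 2000; January 16, 2000; February 1, 2000

Gaps: 8, 9, 10, 11, 12, 13 days — each gap is 1 larger than the previous one.
Next gap: 14 days. December 18, 1999 + 14 days = January 1, 2000.
Next gap: 15 days. January 1, 2000 + 15 days = January 16, 2000.
Next gap: 16 days. January 16, 2000 + 16 days = February 1, 2000.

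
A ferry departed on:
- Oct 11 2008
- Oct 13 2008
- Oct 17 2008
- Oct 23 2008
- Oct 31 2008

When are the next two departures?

Nov 10 2008, Nov 22 2008

Gaps: 2, 4, 6, 8 days — each gap is 2 larger than the previous one.
Next gap: 10 days. Oct 31 2008 + 10 days = Nov 10 2008.
Next gap: 12 days. Nov 10 2008 + 12 days = Nov 22 2008.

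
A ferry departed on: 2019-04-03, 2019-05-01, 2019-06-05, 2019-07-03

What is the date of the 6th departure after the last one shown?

Gaps: 28, 35, 28 days — a mix of 28 and 35. Every date is a Wednesday.
Each is the 1st Wednesday of its month.
August 2019 — 1st Wednesday is 2019-08-07.
September 2019 — 1st Wednesday is 2019-09-04.
October 2019 — 1st Wednesday is 2019-10-02.
November 2019 — 1st Wednesday is 2019-11-06.
December 2019 — 1st Wednesday is 2019-12-04.
1st Wednesday of January 2020: 2020-01-01.

2020-01-01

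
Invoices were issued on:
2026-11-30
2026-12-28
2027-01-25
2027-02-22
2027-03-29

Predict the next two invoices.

Every date is a Monday; gaps 28, 28, 28, 35 days.
Each is the last Monday of its month (at least one falls on the 29th or later, ruling out '4th Monday').
April 2027 ends with Monday 2027-04-26.
Last Monday of May 2027: 2027-05-31.

2027-04-26, 2027-05-31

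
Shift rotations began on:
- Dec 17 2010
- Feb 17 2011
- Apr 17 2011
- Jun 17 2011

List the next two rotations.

Aug 17 2011, Oct 17 2011

Each date is the 17th; the gaps (62, 59, 61) track the month lengths.
The rule is the 17th of every 2 months.
August 2011: Aug 17 2011.
Next: October 2011 → Oct 17 2011.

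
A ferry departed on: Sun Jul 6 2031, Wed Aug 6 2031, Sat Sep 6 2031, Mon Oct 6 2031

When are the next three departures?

Each date is the 6th; the gaps (31, 31, 30) track the month lengths.
The rule is the 6th of each month.
Next: November 2031 → Thu Nov 6 2031.
December 2031: Sat Dec 6 2031.
Next: January 2032 → Tue Jan 6 2032.

Thu Nov 6 2031, Sat Dec 6 2031, Tue Jan 6 2032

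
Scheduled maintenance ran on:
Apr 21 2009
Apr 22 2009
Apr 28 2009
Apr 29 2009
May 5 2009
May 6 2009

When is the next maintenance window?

May 12 2009

Gaps: 1, 6, 1, 6, 1 days — not constant, but cyclic with period 2.
The events fall on every Tuesday and Wednesday.
The following Tuesday is May 12 2009.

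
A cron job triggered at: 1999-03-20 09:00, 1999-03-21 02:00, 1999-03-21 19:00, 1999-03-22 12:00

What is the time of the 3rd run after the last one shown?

1999-03-24 15:00

Gaps: 17, 17, 17 hours — each event is 17 hours after the previous one.
1999-03-22 12:00 + 17 h = 1999-03-23 05:00.
1999-03-23 05:00 + 17 h = 1999-03-23 22:00.
1999-03-23 22:00 + 17 h = 1999-03-24 15:00.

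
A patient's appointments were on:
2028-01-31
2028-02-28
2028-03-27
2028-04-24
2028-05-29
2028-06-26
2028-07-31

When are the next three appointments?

All Mondays; the gaps (28, 28, 28, 35, 28, 35) vary with month length.
This is the last Monday of each month.
Last Monday of August 2028: 2028-08-28.
September 2028 ends with Monday 2028-09-25.
October 2028 ends with Monday 2028-10-30.

2028-08-28, 2028-09-25, 2028-10-30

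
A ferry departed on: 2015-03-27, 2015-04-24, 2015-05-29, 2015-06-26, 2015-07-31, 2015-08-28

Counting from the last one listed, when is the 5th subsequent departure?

Every date is a Friday; gaps 28, 35, 28, 35, 28 days.
Each is the last Friday of its month (at least one falls on the 29th or later, ruling out '4th Friday').
Last Friday of September 2015: 2015-09-25.
October 2015 ends with Friday 2015-10-30.
Last Friday of November 2015: 2015-11-27.
Last Friday of December 2015: 2015-12-25.
Last Friday of January 2016: 2016-01-29.

2016-01-29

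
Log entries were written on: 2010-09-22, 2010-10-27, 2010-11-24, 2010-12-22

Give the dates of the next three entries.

2011-01-26, 2011-02-23, 2011-03-23

These are Wednesdays at 28- or 35-day spacing (35, 28, 28).
The pattern: 4th Wednesday of the month.
January 2011 — 4th Wednesday is 2011-01-26.
4th Wednesday of February 2011: 2011-02-23.
March 2011 — 4th Wednesday is 2011-03-23.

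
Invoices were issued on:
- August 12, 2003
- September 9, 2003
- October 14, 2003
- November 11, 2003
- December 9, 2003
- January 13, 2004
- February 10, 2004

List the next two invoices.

Gaps: 28, 35, 28, 28, 35, 28 days — a mix of 28 and 35. Every date is a Tuesday.
Each is the 2nd Tuesday of its month.
2nd Tuesday of March 2004: March 9, 2004.
April 2004 — 2nd Tuesday is April 13, 2004.

March 9, 2004; April 13, 2004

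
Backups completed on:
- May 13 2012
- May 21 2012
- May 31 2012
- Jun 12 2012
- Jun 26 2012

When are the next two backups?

Jul 12 2012, Jul 30 2012

The spacing grows by 2 each time: 8, 10, 12, 14 days.
Next gap: 16 days. Jun 26 2012 + 16 days = Jul 12 2012.
Next gap: 18 days. Jul 12 2012 + 18 days = Jul 30 2012.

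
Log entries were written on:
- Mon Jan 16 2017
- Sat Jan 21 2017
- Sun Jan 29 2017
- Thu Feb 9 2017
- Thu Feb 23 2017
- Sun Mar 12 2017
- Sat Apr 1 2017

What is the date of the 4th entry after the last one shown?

Gaps: 5, 8, 11, 14, 17, 20 days — each gap is 3 larger than the previous one.
Next gap: 23 days. Sat Apr 1 2017 + 23 days = Mon Apr 24 2017.
Next gap: 26 days. Mon Apr 24 2017 + 26 days = Sat May 20 2017.
Next gap: 29 days. Sat May 20 2017 + 29 days = Sun Jun 18 2017.
Next gap: 32 days. Sun Jun 18 2017 + 32 days = Thu Jul 20 2017.

Thu Jul 20 2017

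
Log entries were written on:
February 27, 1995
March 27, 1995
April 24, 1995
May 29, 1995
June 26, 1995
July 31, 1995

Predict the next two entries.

August 28, 1995; September 25, 1995

Every date is a Monday; gaps 28, 28, 35, 28, 35 days.
Each is the last Monday of its month (at least one falls on the 29th or later, ruling out '4th Monday').
August 1995 ends with Monday August 28, 1995.
Last Monday of September 1995: September 25, 1995.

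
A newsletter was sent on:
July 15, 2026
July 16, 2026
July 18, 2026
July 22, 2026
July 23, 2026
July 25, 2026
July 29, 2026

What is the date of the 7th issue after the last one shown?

Every event lands on a Wednesday or Thursday or Saturday (gaps cycle 1, 2, 4, 1, 2, 4).
So the schedule is: every Wednesday, Thursday and Saturday.
Next Thursday: July 30, 2026.
The following Saturday is August 1, 2026.
The following Wednesday is August 5, 2026.
The following Thursday is August 6, 2026.
Next Saturday: August 8, 2026.
Next Wednesday: August 12, 2026.
The following Thursday is August 13, 2026.

August 13, 2026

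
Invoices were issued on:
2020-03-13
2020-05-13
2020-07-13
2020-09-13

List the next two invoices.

2020-11-13, 2021-01-13

Each date is the 13th; the gaps (61, 61, 62) track the month lengths.
The rule is the 13th of every 2 months.
November 2020: 2020-11-13.
Next: January 2021 → 2021-01-13.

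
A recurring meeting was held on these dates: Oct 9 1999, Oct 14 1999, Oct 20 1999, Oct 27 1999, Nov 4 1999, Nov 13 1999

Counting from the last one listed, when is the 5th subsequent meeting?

Gaps: 5, 6, 7, 8, 9 days — each gap is 1 larger than the previous one.
Next gap: 10 days. Nov 13 1999 + 10 days = Nov 23 1999.
Next gap: 11 days. Nov 23 1999 + 11 days = Dec 4 1999.
Next gap: 12 days. Dec 4 1999 + 12 days = Dec 16 1999.
Next gap: 13 days. Dec 16 1999 + 13 days = Dec 29 1999.
Next gap: 14 days. Dec 29 1999 + 14 days = Jan 12 2000.

Jan 12 2000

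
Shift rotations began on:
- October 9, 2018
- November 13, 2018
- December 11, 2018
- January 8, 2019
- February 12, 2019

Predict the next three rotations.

March 12, 2019; April 9, 2019; May 14, 2019

Gaps: 35, 28, 28, 35 days — a mix of 28 and 35. Every date is a Tuesday.
Each is the 2nd Tuesday of its month.
2nd Tuesday of March 2019: March 12, 2019.
2nd Tuesday of April 2019: April 9, 2019.
May 2019 — 2nd Tuesday is May 14, 2019.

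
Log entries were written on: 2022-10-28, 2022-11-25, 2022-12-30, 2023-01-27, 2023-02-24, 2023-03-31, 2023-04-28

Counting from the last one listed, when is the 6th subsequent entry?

Every date is a Friday; gaps 28, 35, 28, 28, 35, 28 days.
Each is the last Friday of its month (at least one falls on the 29th or later, ruling out '4th Friday').
Last Friday of May 2023: 2023-05-26.
June 2023 ends with Friday 2023-06-30.
July 2023 ends with Friday 2023-07-28.
Last Friday of August 2023: 2023-08-25.
September 2023 ends with Friday 2023-09-29.
Last Friday of October 2023: 2023-10-27.

2023-10-27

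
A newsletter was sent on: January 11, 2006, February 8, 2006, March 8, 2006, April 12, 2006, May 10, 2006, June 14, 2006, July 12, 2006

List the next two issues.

August 9, 2006; September 13, 2006

Gaps: 28, 28, 35, 28, 35, 28 days — a mix of 28 and 35. Every date is a Wednesday.
Each is the 2nd Wednesday of its month.
2nd Wednesday of August 2006: August 9, 2006.
September 2006 — 2nd Wednesday is September 13, 2006.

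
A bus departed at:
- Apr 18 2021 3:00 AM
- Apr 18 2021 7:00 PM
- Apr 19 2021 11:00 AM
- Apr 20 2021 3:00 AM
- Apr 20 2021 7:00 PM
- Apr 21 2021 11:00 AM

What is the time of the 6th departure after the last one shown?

Gaps: 16, 16, 16, 16, 16 hours — each event is 16 hours after the previous one.
Apr 21 2021 11:00 AM + 16 h = Apr 22 2021 3:00 AM.
Apr 22 2021 3:00 AM + 16 h = Apr 22 2021 7:00 PM.
Apr 22 2021 7:00 PM + 16 h = Apr 23 2021 11:00 AM.
Apr 23 2021 11:00 AM + 16 h = Apr 24 2021 3:00 AM.
Apr 24 2021 3:00 AM + 16 h = Apr 24 2021 7:00 PM.
Apr 24 2021 7:00 PM + 16 h = Apr 25 2021 11:00 AM.

Apr 25 2021 11:00 AM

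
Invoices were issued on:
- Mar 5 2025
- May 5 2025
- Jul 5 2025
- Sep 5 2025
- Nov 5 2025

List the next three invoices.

Each date is the 5th; the gaps (61, 61, 62, 61) track the month lengths.
The rule is the 5th of every 2 months.
Next: January 2026 → Jan 5 2026.
Next: March 2026 → Mar 5 2026.
May 2026: May 5 2026.

Jan 5 2026, Mar 5 2026, May 5 2026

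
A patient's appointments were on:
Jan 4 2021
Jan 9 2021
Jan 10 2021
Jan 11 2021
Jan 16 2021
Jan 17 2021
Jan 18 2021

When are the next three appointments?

The gap pattern 5, 1, 1, 5, 1, 1 repeats every 3 events.
These are the Mondays, Saturdays and Sundays of each week.
Next Saturday: Jan 23 2021.
The following Sunday is Jan 24 2021.
The following Monday is Jan 25 2021.

Jan 23 2021, Jan 24 2021, Jan 25 2021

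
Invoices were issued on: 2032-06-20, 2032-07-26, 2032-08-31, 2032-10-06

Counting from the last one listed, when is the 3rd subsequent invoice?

2033-01-22

The spacing is 36, 36, 36 days — always 36 days.
2032-10-06 + 36 days = 2032-11-11.
2032-11-11 + 36 days = 2032-12-17.
2032-12-17 + 36 days = 2033-01-22.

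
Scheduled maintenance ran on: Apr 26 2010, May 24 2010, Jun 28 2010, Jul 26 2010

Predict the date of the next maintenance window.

All dates are Mondays, 28, 35, 28 days apart.
Specifically, the 4th Monday of each month.
4th Monday of August 2010: Aug 23 2010.

Aug 23 2010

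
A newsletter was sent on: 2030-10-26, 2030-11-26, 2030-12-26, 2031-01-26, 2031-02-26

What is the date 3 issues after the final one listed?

2031-05-26

Each date is the 26th; the gaps (31, 30, 31, 31) track the month lengths.
The rule is the 26th of each month.
March 2031: 2031-03-26.
Next: April 2031 → 2031-04-26.
May 2031: 2031-05-26.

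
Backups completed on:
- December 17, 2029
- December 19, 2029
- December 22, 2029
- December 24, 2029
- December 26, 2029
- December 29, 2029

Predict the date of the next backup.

December 31, 2029

Gaps: 2, 3, 2, 2, 3 days — not constant, but cyclic with period 3.
The events fall on every Monday, Wednesday and Saturday.
Next Monday: December 31, 2029.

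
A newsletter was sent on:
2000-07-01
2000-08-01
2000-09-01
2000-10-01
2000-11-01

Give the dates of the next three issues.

2000-12-01, 2001-01-01, 2001-02-01

Gaps: 31, 31, 30, 31 days — not constant. Every event is on the 1st of the month.
Pattern: the 1st of each month.
December 2000: 2000-12-01.
Next: January 2001 → 2001-01-01.
Next: February 2001 → 2001-02-01.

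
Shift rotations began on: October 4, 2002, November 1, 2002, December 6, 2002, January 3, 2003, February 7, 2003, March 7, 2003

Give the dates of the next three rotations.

These are Fridays at 28- or 35-day spacing (28, 35, 28, 35, 28).
The pattern: 1st Friday of the month.
1st Friday of April 2003: April 4, 2003.
1st Friday of May 2003: May 2, 2003.
1st Friday of June 2003: June 6, 2003.

April 4, 2003; May 2, 2003; June 6, 2003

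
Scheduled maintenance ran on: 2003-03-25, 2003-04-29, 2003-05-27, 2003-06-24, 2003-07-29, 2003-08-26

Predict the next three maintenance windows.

2003-09-30, 2003-10-28, 2003-11-25

These are Tuesdays with 35, 28, 28, 35, 28-day gaps.
Each is the final Tuesday of its month — 2003-04-29 is past the 28th, so '4th Tuesday' doesn't fit.
September 2003 ends with Tuesday 2003-09-30.
October 2003 ends with Tuesday 2003-10-28.
Last Tuesday of November 2003: 2003-11-25.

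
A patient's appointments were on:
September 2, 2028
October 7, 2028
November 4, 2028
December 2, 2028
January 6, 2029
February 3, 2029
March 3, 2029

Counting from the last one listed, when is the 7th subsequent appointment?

Gaps: 35, 28, 28, 35, 28, 28 days — a mix of 28 and 35. Every date is a Saturday.
Each is the 1st Saturday of its month.
1st Saturday of April 2029: April 7, 2029.
1st Saturday of May 2029: May 5, 2029.
1st Saturday of June 2029: June 2, 2029.
July 2029 — 1st Saturday is July 7, 2029.
August 2029 — 1st Saturday is August 4, 2029.
1st Saturday of September 2029: September 1, 2029.
October 2029 — 1st Saturday is October 6, 2029.

October 6, 2029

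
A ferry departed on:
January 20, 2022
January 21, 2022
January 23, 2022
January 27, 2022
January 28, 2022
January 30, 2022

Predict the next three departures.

February 3, 2022; February 4, 2022; February 6, 2022

Gaps: 1, 2, 4, 1, 2 days — not constant, but cyclic with period 3.
The events fall on every Thursday, Friday and Sunday.
Next Thursday: February 3, 2022.
The following Friday is February 4, 2022.
The following Sunday is February 6, 2022.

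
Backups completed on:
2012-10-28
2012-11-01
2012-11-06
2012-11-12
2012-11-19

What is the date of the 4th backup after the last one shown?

Intervals are 4, 5, 6, 7 days — an arithmetic progression with common difference 1.
Next gap: 8 days. 2012-11-19 + 8 days = 2012-11-27.
Next gap: 9 days. 2012-11-27 + 9 days = 2012-12-06.
Next gap: 10 days. 2012-12-06 + 10 days = 2012-12-16.
Next gap: 11 days. 2012-12-16 + 11 days = 2012-12-27.

2012-12-27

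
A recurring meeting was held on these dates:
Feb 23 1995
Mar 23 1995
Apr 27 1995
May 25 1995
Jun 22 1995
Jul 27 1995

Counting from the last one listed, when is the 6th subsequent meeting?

All dates are Thursdays, 28, 35, 28, 28, 35 days apart.
Specifically, the 4th Thursday of each month.
August 1995 — 4th Thursday is Aug 24 1995.
September 1995 — 4th Thursday is Sep 28 1995.
October 1995 — 4th Thursday is Oct 26 1995.
4th Thursday of November 1995: Nov 23 1995.
December 1995 — 4th Thursday is Dec 28 1995.
January 1996 — 4th Thursday is Jan 25 1996.

Jan 25 1996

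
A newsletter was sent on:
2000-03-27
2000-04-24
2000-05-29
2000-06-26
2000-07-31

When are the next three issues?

2000-08-28, 2000-09-25, 2000-10-30

All Mondays; the gaps (28, 35, 28, 35) vary with month length.
This is the last Monday of each month.
August 2000 ends with Monday 2000-08-28.
Last Monday of September 2000: 2000-09-25.
October 2000 ends with Monday 2000-10-30.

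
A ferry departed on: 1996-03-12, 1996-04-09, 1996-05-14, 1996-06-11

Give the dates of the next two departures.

1996-07-09, 1996-08-13

These are Tuesdays at 28- or 35-day spacing (28, 35, 28).
The pattern: 2nd Tuesday of the month.
2nd Tuesday of July 1996: 1996-07-09.
2nd Tuesday of August 1996: 1996-08-13.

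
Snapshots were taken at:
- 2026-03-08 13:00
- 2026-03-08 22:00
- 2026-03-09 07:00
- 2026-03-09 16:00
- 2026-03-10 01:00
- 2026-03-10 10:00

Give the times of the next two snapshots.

The interval is a steady 9 hours (9, 9, 9, 9, 9).
2026-03-10 10:00 + 9 h = 2026-03-10 19:00.
2026-03-10 19:00 + 9 h = 2026-03-11 04:00.

2026-03-10 19:00, 2026-03-11 04:00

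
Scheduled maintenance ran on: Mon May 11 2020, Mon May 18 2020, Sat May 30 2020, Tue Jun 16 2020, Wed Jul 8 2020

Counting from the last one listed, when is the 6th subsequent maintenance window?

Tue Mar 2 2021

The spacing grows by 5 each time: 7, 12, 17, 22 days.
Next gap: 27 days. Wed Jul 8 2020 + 27 days = Tue Aug 4 2020.
Next gap: 32 days. Tue Aug 4 2020 + 32 days = Sat Sep 5 2020.
Next gap: 37 days. Sat Sep 5 2020 + 37 days = Mon Oct 12 2020.
Next gap: 42 days. Mon Oct 12 2020 + 42 days = Mon Nov 23 2020.
Next gap: 47 days. Mon Nov 23 2020 + 47 days = Sat Jan 9 2021.
Next gap: 52 days. Sat Jan 9 2021 + 52 days = Tue Mar 2 2021.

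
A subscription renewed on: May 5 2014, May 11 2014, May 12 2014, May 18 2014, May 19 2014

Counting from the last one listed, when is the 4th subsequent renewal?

Every event lands on a Monday or Sunday (gaps cycle 6, 1, 6, 1).
So the schedule is: every Monday and Sunday.
Next Sunday: May 25 2014.
Next Monday: May 26 2014.
Next Sunday: Jun 1 2014.
Next Monday: Jun 2 2014.

Jun 2 2014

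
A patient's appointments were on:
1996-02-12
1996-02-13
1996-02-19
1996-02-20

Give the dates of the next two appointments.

1996-02-26, 1996-02-27

The gap pattern 1, 6, 1 repeats every 2 events.
These are the Mondays and Tuesdays of each week.
The following Monday is 1996-02-26.
Next Tuesday: 1996-02-27.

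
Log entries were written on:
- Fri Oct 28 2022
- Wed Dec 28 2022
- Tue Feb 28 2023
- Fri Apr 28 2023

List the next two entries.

Wed Jun 28 2023, Mon Aug 28 2023

The day-of-month is always 28 (61, 62, 59 days between events).
So this recurs on the 28th of every 2 months.
Next: June 2023 → Wed Jun 28 2023.
Next: August 2023 → Mon Aug 28 2023.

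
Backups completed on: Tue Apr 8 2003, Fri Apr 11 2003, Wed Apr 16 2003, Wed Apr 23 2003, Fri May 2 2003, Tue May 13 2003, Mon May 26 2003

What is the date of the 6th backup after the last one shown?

The spacing grows by 2 each time: 3, 5, 7, 9, 11, 13 days.
Next gap: 15 days. Mon May 26 2003 + 15 days = Tue Jun 10 2003.
Next gap: 17 days. Tue Jun 10 2003 + 17 days = Fri Jun 27 2003.
Next gap: 19 days. Fri Jun 27 2003 + 19 days = Wed Jul 16 2003.
Next gap: 21 days. Wed Jul 16 2003 + 21 days = Wed Aug 6 2003.
Next gap: 23 days. Wed Aug 6 2003 + 23 days = Fri Aug 29 2003.
Next gap: 25 days. Fri Aug 29 2003 + 25 days = Tue Sep 23 2003.

Tue Sep 23 2003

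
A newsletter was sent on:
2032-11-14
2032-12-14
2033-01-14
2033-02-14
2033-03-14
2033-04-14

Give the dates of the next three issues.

2033-05-14, 2033-06-14, 2033-07-14

Gaps: 30, 31, 31, 28, 31 days — not constant. Every event is on the 14th of the month.
Pattern: the 14th of each month.
Next: May 2033 → 2033-05-14.
June 2033: 2033-06-14.
July 2033: 2033-07-14.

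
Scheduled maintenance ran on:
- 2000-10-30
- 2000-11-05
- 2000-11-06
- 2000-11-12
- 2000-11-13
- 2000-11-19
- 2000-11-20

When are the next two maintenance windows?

2000-11-26, 2000-11-27

Gaps: 6, 1, 6, 1, 6, 1 days — not constant, but cyclic with period 2.
The events fall on every Monday and Sunday.
Next Sunday: 2000-11-26.
Next Monday: 2000-11-27.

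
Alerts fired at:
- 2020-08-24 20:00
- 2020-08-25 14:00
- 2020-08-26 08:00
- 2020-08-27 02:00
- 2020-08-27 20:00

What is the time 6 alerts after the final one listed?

2020-09-01 08:00

Spacing: 18, 18, 18, 18 h — constant 18 h.
2020-08-27 20:00 + 18 h = 2020-08-28 14:00.
2020-08-28 14:00 + 18 h = 2020-08-29 08:00.
2020-08-29 08:00 + 18 h = 2020-08-30 02:00.
2020-08-30 02:00 + 18 h = 2020-08-30 20:00.
2020-08-30 20:00 + 18 h = 2020-08-31 14:00.
2020-08-31 14:00 + 18 h = 2020-09-01 08:00.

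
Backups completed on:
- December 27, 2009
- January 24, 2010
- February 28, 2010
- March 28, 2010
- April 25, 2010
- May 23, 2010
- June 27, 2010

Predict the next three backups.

All dates are Sundays, 28, 35, 28, 28, 28, 35 days apart.
Specifically, the 4th Sunday of each month.
July 2010 — 4th Sunday is July 25, 2010.
4th Sunday of August 2010: August 22, 2010.
September 2010 — 4th Sunday is September 26, 2010.

July 25, 2010; August 22, 2010; September 26, 2010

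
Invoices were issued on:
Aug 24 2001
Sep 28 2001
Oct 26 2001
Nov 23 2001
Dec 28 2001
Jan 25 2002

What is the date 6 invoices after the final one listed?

Jul 26 2002

Gaps: 35, 28, 28, 35, 28 days — a mix of 28 and 35. Every date is a Friday.
Each is the 4th Friday of its month.
4th Friday of February 2002: Feb 22 2002.
4th Friday of March 2002: Mar 22 2002.
4th Friday of April 2002: Apr 26 2002.
May 2002 — 4th Friday is May 24 2002.
4th Friday of June 2002: Jun 28 2002.
July 2002 — 4th Friday is Jul 26 2002.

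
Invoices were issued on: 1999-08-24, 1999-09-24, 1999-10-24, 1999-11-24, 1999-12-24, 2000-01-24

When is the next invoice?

2000-02-24

Gaps: 31, 30, 31, 30, 31 days — not constant. Every event is on the 24th of the month.
Pattern: the 24th of each month.
February 2000: 2000-02-24.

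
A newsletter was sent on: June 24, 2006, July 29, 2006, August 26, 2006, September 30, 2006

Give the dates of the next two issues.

Every date is a Saturday; gaps 35, 28, 35 days.
Each is the last Saturday of its month (at least one falls on the 29th or later, ruling out '4th Saturday').
Last Saturday of October 2006: October 28, 2006.
Last Saturday of November 2006: November 25, 2006.

October 28, 2006; November 25, 2006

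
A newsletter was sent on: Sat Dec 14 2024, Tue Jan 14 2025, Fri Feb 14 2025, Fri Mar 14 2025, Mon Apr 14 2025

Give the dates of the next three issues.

Wed May 14 2025, Sat Jun 14 2025, Mon Jul 14 2025

The day-of-month is always 14 (31, 31, 28, 31 days between events).
So this recurs on the 14th of each month.
May 2025: Wed May 14 2025.
June 2025: Sat Jun 14 2025.
July 2025: Mon Jul 14 2025.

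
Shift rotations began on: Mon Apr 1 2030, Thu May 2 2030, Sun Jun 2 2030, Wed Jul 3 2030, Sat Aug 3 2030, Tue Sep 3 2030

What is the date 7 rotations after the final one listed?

Tue Apr 8 2031

The spacing is 31, 31, 31, 31, 31 days — always 31 days.
Tue Sep 3 2030 + 31 days = Fri Oct 4 2030.
Fri Oct 4 2030 + 31 days = Mon Nov 4 2030.
Mon Nov 4 2030 + 31 days = Thu Dec 5 2030.
Thu Dec 5 2030 + 31 days = Sun Jan 5 2031.
Sun Jan 5 2031 + 31 days = Wed Feb 5 2031.
Wed Feb 5 2031 + 31 days = Sat Mar 8 2031.
Sat Mar 8 2031 + 31 days = Tue Apr 8 2031.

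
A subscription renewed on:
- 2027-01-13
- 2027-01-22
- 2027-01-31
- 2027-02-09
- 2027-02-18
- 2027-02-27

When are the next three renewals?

2027-03-08, 2027-03-17, 2027-03-26

Every event comes 9 days after the last (9, 9, 9, 9, 9).
2027-02-27 + 9 days = 2027-03-08.
2027-03-08 + 9 days = 2027-03-17.
2027-03-17 + 9 days = 2027-03-26.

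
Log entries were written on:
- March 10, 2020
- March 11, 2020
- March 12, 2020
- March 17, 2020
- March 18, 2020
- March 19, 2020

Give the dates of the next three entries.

March 24, 2020; March 25, 2020; March 26, 2020

Gaps: 1, 1, 5, 1, 1 days — not constant, but cyclic with period 3.
The events fall on every Tuesday, Wednesday and Thursday.
The following Tuesday is March 24, 2020.
The following Wednesday is March 25, 2020.
Next Thursday: March 26, 2020.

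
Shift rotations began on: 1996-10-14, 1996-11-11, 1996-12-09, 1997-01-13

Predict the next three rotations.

These are Mondays at 28- or 35-day spacing (28, 28, 35).
The pattern: 2nd Monday of the month.
February 1997 — 2nd Monday is 1997-02-10.
March 1997 — 2nd Monday is 1997-03-10.
April 1997 — 2nd Monday is 1997-04-14.

1997-02-10, 1997-03-10, 1997-04-14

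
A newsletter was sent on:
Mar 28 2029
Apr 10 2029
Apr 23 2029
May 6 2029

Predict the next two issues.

Gaps between consecutive events: 13, 13, 13 days — a constant 13-day interval.
May 6 2029 + 13 days = May 19 2029.
May 19 2029 + 13 days = Jun 1 2029.

May 19 2029, Jun 1 2029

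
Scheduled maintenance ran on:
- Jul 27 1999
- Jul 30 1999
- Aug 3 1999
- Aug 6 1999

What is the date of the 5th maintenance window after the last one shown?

Aug 24 1999

Gaps: 3, 4, 3 days — not constant, but cyclic with period 2.
The events fall on every Tuesday and Friday.
The following Tuesday is Aug 10 1999.
Next Friday: Aug 13 1999.
Next Tuesday: Aug 17 1999.
Next Friday: Aug 20 1999.
Next Tuesday: Aug 24 1999.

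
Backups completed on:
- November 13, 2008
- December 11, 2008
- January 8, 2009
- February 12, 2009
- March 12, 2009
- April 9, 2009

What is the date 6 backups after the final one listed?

October 8, 2009

These are Thursdays at 28- or 35-day spacing (28, 28, 35, 28, 28).
The pattern: 2nd Thursday of the month.
May 2009 — 2nd Thursday is May 14, 2009.
June 2009 — 2nd Thursday is June 11, 2009.
July 2009 — 2nd Thursday is July 9, 2009.
August 2009 — 2nd Thursday is August 13, 2009.
2nd Thursday of September 2009: September 10, 2009.
October 2009 — 2nd Thursday is October 8, 2009.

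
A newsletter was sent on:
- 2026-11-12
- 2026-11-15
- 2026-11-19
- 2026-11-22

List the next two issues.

The gap pattern 3, 4, 3 repeats every 2 events.
These are the Thursdays and Sundays of each week.
The following Thursday is 2026-11-26.
Next Sunday: 2026-11-29.

2026-11-26, 2026-11-29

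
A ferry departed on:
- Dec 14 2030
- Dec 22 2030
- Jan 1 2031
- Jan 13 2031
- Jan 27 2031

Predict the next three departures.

The spacing grows by 2 each time: 8, 10, 12, 14 days.
Next gap: 16 days. Jan 27 2031 + 16 days = Feb 12 2031.
Next gap: 18 days. Feb 12 2031 + 18 days = Mar 2 2031.
Next gap: 20 days. Mar 2 2031 + 20 days = Mar 22 2031.

Feb 12 2031, Mar 2 2031, Mar 22 2031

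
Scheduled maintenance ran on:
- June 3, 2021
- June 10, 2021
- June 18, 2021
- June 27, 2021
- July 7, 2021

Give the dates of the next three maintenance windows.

July 18, 2021; July 30, 2021; August 12, 2021

The spacing grows by 1 each time: 7, 8, 9, 10 days.
Next gap: 11 days. July 7, 2021 + 11 days = July 18, 2021.
Next gap: 12 days. July 18, 2021 + 12 days = July 30, 2021.
Next gap: 13 days. July 30, 2021 + 13 days = August 12, 2021.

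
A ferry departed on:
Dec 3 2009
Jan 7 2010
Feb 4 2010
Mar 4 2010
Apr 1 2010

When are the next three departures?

May 6 2010, Jun 3 2010, Jul 1 2010

Gaps: 35, 28, 28, 28 days — a mix of 28 and 35. Every date is a Thursday.
Each is the 1st Thursday of its month.
May 2010 — 1st Thursday is May 6 2010.
1st Thursday of June 2010: Jun 3 2010.
July 2010 — 1st Thursday is Jul 1 2010.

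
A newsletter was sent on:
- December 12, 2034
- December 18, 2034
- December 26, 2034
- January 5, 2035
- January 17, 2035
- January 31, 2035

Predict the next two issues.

The spacing grows by 2 each time: 6, 8, 10, 12, 14 days.
Next gap: 16 days. January 31, 2035 + 16 days = February 16, 2035.
Next gap: 18 days. February 16, 2035 + 18 days = March 6, 2035.

February 16, 2035; March 6, 2035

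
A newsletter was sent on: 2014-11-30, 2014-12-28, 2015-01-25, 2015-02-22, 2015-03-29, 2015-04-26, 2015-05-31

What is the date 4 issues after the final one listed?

2015-09-27

These are Sundays with 28, 28, 28, 35, 28, 35-day gaps.
Each is the final Sunday of its month — 2014-11-30 is past the 28th, so '4th Sunday' doesn't fit.
Last Sunday of June 2015: 2015-06-28.
July 2015 ends with Sunday 2015-07-26.
August 2015 ends with Sunday 2015-08-30.
September 2015 ends with Sunday 2015-09-27.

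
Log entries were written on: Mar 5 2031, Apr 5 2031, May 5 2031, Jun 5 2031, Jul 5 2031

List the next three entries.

The day-of-month is always 5 (31, 30, 31, 30 days between events).
So this recurs on the 5th of each month.
Next: August 2031 → Aug 5 2031.
September 2031: Sep 5 2031.
October 2031: Oct 5 2031.

Aug 5 2031, Sep 5 2031, Oct 5 2031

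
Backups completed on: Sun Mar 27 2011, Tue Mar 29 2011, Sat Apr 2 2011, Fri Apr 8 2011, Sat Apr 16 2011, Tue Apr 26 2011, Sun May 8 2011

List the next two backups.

The spacing grows by 2 each time: 2, 4, 6, 8, 10, 12 days.
Next gap: 14 days. Sun May 8 2011 + 14 days = Sun May 22 2011.
Next gap: 16 days. Sun May 22 2011 + 16 days = Tue Jun 7 2011.

Sun May 22 2011, Tue Jun 7 2011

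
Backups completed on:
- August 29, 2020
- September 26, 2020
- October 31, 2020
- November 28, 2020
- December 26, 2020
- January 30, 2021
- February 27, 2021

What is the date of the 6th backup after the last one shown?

Every date is a Saturday; gaps 28, 35, 28, 28, 35, 28 days.
Each is the last Saturday of its month (at least one falls on the 29th or later, ruling out '4th Saturday').
March 2021 ends with Saturday March 27, 2021.
April 2021 ends with Saturday April 24, 2021.
Last Saturday of May 2021: May 29, 2021.
Last Saturday of June 2021: June 26, 2021.
Last Saturday of July 2021: July 31, 2021.
August 2021 ends with Saturday August 28, 2021.

August 28, 2021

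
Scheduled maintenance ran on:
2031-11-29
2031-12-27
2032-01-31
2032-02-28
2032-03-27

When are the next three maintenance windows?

2032-04-24, 2032-05-29, 2032-06-26

Every date is a Saturday; gaps 28, 35, 28, 28 days.
Each is the last Saturday of its month (at least one falls on the 29th or later, ruling out '4th Saturday').
April 2032 ends with Saturday 2032-04-24.
Last Saturday of May 2032: 2032-05-29.
Last Saturday of June 2032: 2032-06-26.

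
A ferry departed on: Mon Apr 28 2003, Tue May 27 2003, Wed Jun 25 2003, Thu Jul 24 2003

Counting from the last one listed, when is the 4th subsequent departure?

Mon Nov 17 2003

Every event comes 29 days after the last (29, 29, 29).
Thu Jul 24 2003 + 29 days = Fri Aug 22 2003.
Fri Aug 22 2003 + 29 days = Sat Sep 20 2003.
Sat Sep 20 2003 + 29 days = Sun Oct 19 2003.
Sun Oct 19 2003 + 29 days = Mon Nov 17 2003.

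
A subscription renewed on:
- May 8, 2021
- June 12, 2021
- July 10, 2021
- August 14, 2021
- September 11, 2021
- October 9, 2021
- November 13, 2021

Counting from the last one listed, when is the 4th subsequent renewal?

Gaps: 35, 28, 35, 28, 28, 35 days — a mix of 28 and 35. Every date is a Saturday.
Each is the 2nd Saturday of its month.
December 2021 — 2nd Saturday is December 11, 2021.
January 2022 — 2nd Saturday is January 8, 2022.
2nd Saturday of February 2022: February 12, 2022.
March 2022 — 2nd Saturday is March 12, 2022.

March 12, 2022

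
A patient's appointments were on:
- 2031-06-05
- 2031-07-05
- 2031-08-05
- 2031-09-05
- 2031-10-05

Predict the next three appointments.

Each date is the 5th; the gaps (30, 31, 31, 30) track the month lengths.
The rule is the 5th of each month.
November 2031: 2031-11-05.
Next: December 2031 → 2031-12-05.
Next: January 2032 → 2032-01-05.

2031-11-05, 2031-12-05, 2032-01-05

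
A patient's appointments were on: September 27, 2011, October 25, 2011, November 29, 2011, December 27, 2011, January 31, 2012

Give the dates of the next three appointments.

These are Tuesdays with 28, 35, 28, 35-day gaps.
Each is the final Tuesday of its month — November 29, 2011 is past the 28th, so '4th Tuesday' doesn't fit.
February 2012 ends with Tuesday February 28, 2012.
March 2012 ends with Tuesday March 27, 2012.
April 2012 ends with Tuesday April 24, 2012.

February 28, 2012; March 27, 2012; April 24, 2012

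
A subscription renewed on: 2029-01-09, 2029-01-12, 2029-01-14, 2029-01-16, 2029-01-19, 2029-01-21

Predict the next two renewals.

2029-01-23, 2029-01-26

Gaps: 3, 2, 2, 3, 2 days — not constant, but cyclic with period 3.
The events fall on every Tuesday, Friday and Sunday.
The following Tuesday is 2029-01-23.
Next Friday: 2029-01-26.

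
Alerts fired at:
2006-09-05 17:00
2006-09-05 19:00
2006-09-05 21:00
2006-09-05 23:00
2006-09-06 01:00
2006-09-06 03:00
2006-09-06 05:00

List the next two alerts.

2006-09-06 07:00, 2006-09-06 09:00

Spacing: 2, 2, 2, 2, 2, 2 h — constant 2 h.
2006-09-06 05:00 + 2 h = 2006-09-06 07:00.
2006-09-06 07:00 + 2 h = 2006-09-06 09:00.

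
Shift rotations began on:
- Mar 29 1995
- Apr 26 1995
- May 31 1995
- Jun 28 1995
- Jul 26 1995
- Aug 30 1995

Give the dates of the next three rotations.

Sep 27 1995, Oct 25 1995, Nov 29 1995

All Wednesdays; the gaps (28, 35, 28, 28, 35) vary with month length.
This is the last Wednesday of each month.
September 1995 ends with Wednesday Sep 27 1995.
October 1995 ends with Wednesday Oct 25 1995.
Last Wednesday of November 1995: Nov 29 1995.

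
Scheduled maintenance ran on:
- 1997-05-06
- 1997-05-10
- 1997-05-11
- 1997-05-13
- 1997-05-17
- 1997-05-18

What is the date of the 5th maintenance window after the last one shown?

1997-05-31

Every event lands on a Tuesday or Saturday or Sunday (gaps cycle 4, 1, 2, 4, 1).
So the schedule is: every Tuesday, Saturday and Sunday.
Next Tuesday: 1997-05-20.
The following Saturday is 1997-05-24.
The following Sunday is 1997-05-25.
The following Tuesday is 1997-05-27.
Next Saturday: 1997-05-31.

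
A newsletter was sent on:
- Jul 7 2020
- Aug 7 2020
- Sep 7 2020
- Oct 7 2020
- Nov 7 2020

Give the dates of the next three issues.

Gaps: 31, 31, 30, 31 days — not constant. Every event is on the 7th of the month.
Pattern: the 7th of each month.
Next: December 2020 → Dec 7 2020.
Next: January 2021 → Jan 7 2021.
Next: February 2021 → Feb 7 2021.

Dec 7 2020, Jan 7 2021, Feb 7 2021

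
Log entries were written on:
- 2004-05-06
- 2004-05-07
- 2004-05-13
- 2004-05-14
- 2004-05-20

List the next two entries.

The gap pattern 1, 6, 1, 6 repeats every 2 events.
These are the Thursdays and Fridays of each week.
Next Friday: 2004-05-21.
The following Thursday is 2004-05-27.

2004-05-21, 2004-05-27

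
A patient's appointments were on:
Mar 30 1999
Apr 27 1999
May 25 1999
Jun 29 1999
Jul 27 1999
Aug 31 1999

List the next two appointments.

All Tuesdays; the gaps (28, 28, 35, 28, 35) vary with month length.
This is the last Tuesday of each month.
September 1999 ends with Tuesday Sep 28 1999.
October 1999 ends with Tuesday Oct 26 1999.

Sep 28 1999, Oct 26 1999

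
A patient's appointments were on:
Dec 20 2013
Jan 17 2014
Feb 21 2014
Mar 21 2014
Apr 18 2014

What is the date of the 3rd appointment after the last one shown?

Jul 18 2014

Gaps: 28, 35, 28, 28 days — a mix of 28 and 35. Every date is a Friday.
Each is the 3rd Friday of its month.
3rd Friday of May 2014: May 16 2014.
June 2014 — 3rd Friday is Jun 20 2014.
July 2014 — 3rd Friday is Jul 18 2014.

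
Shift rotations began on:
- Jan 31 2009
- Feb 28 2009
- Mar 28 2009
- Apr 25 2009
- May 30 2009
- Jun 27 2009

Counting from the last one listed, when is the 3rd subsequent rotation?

These are Saturdays with 28, 28, 28, 35, 28-day gaps.
Each is the final Saturday of its month — Jan 31 2009 is past the 28th, so '4th Saturday' doesn't fit.
Last Saturday of July 2009: Jul 25 2009.
Last Saturday of August 2009: Aug 29 2009.
September 2009 ends with Saturday Sep 26 2009.

Sep 26 2009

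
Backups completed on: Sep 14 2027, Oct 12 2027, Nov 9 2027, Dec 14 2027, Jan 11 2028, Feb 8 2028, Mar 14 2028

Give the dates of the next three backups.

Apr 11 2028, May 9 2028, Jun 13 2028

All dates are Tuesdays, 28, 28, 35, 28, 28, 35 days apart.
Specifically, the 2nd Tuesday of each month.
April 2028 — 2nd Tuesday is Apr 11 2028.
May 2028 — 2nd Tuesday is May 9 2028.
2nd Tuesday of June 2028: Jun 13 2028.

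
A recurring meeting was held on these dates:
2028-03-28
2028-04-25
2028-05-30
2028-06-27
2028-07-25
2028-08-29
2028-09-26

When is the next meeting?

2028-10-31

All Tuesdays; the gaps (28, 35, 28, 28, 35, 28) vary with month length.
This is the last Tuesday of each month.
Last Tuesday of October 2028: 2028-10-31.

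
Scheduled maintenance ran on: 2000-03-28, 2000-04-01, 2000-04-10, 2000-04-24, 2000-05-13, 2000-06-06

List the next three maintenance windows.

2000-07-05, 2000-08-08, 2000-09-16

Gaps: 4, 9, 14, 19, 24 days — each gap is 5 larger than the previous one.
Next gap: 29 days. 2000-06-06 + 29 days = 2000-07-05.
Next gap: 34 days. 2000-07-05 + 34 days = 2000-08-08.
Next gap: 39 days. 2000-08-08 + 39 days = 2000-09-16.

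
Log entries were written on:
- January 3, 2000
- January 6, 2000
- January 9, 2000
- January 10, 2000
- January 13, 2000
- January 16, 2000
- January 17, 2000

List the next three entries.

January 20, 2000; January 23, 2000; January 24, 2000

The gap pattern 3, 3, 1, 3, 3, 1 repeats every 3 events.
These are the Mondays, Thursdays and Sundays of each week.
Next Thursday: January 20, 2000.
Next Sunday: January 23, 2000.
Next Monday: January 24, 2000.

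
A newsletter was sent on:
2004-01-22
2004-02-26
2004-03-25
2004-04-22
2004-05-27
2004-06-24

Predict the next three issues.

Gaps: 35, 28, 28, 35, 28 days — a mix of 28 and 35. Every date is a Thursday.
Each is the 4th Thursday of its month.
July 2004 — 4th Thursday is 2004-07-22.
August 2004 — 4th Thursday is 2004-08-26.
September 2004 — 4th Thursday is 2004-09-23.

2004-07-22, 2004-08-26, 2004-09-23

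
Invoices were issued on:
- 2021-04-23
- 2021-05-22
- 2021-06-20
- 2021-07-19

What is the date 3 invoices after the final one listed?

Gaps between consecutive events: 29, 29, 29 days — a constant 29-day interval.
2021-07-19 + 29 days = 2021-08-17.
2021-08-17 + 29 days = 2021-09-15.
2021-09-15 + 29 days = 2021-10-14.

2021-10-14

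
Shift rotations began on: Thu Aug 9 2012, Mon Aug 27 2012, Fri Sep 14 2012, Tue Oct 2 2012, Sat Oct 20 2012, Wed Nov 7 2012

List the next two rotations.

Sun Nov 25 2012, Thu Dec 13 2012

Gaps between consecutive events: 18, 18, 18, 18, 18 days — a constant 18-day interval.
Wed Nov 7 2012 + 18 days = Sun Nov 25 2012.
Sun Nov 25 2012 + 18 days = Thu Dec 13 2012.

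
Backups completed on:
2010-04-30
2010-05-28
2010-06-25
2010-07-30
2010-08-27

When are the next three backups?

These are Fridays with 28, 28, 35, 28-day gaps.
Each is the final Friday of its month — 2010-04-30 is past the 28th, so '4th Friday' doesn't fit.
Last Friday of September 2010: 2010-09-24.
Last Friday of October 2010: 2010-10-29.
Last Friday of November 2010: 2010-11-26.

2010-09-24, 2010-10-29, 2010-11-26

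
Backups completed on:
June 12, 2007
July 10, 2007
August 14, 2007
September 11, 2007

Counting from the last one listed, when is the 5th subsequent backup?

February 12, 2008

All dates are Tuesdays, 28, 35, 28 days apart.
Specifically, the 2nd Tuesday of each month.
October 2007 — 2nd Tuesday is October 9, 2007.
November 2007 — 2nd Tuesday is November 13, 2007.
2nd Tuesday of December 2007: December 11, 2007.
January 2008 — 2nd Tuesday is January 8, 2008.
2nd Tuesday of February 2008: February 12, 2008.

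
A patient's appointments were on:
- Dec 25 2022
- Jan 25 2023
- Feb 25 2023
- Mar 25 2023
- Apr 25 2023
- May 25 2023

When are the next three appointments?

Jun 25 2023, Jul 25 2023, Aug 25 2023

Each date is the 25th; the gaps (31, 31, 28, 31, 30) track the month lengths.
The rule is the 25th of each month.
June 2023: Jun 25 2023.
July 2023: Jul 25 2023.
August 2023: Aug 25 2023.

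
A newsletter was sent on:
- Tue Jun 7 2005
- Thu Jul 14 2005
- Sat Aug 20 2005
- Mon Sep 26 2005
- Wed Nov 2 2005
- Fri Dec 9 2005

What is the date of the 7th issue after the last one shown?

Every event comes 37 days after the last (37, 37, 37, 37, 37).
Fri Dec 9 2005 + 37 days = Sun Jan 15 2006.
Sun Jan 15 2006 + 37 days = Tue Feb 21 2006.
Tue Feb 21 2006 + 37 days = Thu Mar 30 2006.
Thu Mar 30 2006 + 37 days = Sat May 6 2006.
Sat May 6 2006 + 37 days = Mon Jun 12 2006.
Mon Jun 12 2006 + 37 days = Wed Jul 19 2006.
Wed Jul 19 2006 + 37 days = Fri Aug 25 2006.

Fri Aug 25 2006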